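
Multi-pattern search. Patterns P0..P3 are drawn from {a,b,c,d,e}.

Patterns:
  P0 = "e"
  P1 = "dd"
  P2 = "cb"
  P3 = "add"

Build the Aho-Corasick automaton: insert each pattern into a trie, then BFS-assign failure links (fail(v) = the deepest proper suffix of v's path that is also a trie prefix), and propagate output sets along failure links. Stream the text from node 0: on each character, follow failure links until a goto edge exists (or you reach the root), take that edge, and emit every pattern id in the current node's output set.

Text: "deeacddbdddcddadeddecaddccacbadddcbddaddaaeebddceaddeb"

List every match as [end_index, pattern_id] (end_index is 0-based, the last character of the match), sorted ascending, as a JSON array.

Build:
Trie (insert patterns):
  0='ε' goto a→6 c→4 d→2 e→1
  1='e' goto ·  ←P0
  2='d' goto d→3
  3='dd' goto ·  ←P1
  4='c' goto b→5
  5='cb' goto ·  ←P2
  6='a' goto d→7
  7='ad' goto d→8
  8='add' goto ·  ←P3

Failure links (BFS by depth):
  n1('e'): parent n0 fail=0; on 'e' 0 → fail=0;  out {0}∪∅={0}
  n2('d'): parent n0 fail=0; on 'd' 0 → fail=0;  out ∅∪∅=∅
  n4('c'): parent n0 fail=0; on 'c' 0 → fail=0;  out ∅∪∅=∅
  n6('a'): parent n0 fail=0; on 'a' 0 → fail=0;  out ∅∪∅=∅
  n3('dd'): parent n2 fail=0; on 'd' 0 → fail=2;  out {1}∪∅={1}
  n5('cb'): parent n4 fail=0; on 'b' 0 → fail=0;  out {2}∪∅={2}
  n7('ad'): parent n6 fail=0; on 'd' 0 → fail=2;  out ∅∪∅=∅
  n8('add'): parent n7 fail=2; on 'd' 2 → fail=3;  out {3}∪{1}={1,3}

Text stream:
pos 0 'd': at 2
pos 1 'e': at 1 (via fail)  → match P0@[1:1]
pos 2 'e': at 1 (via fail)  → match P0@[2:2]
pos 3 'a': at 6 (via fail)
pos 4 'c': at 4 (via fail)
pos 5 'd': at 2 (via fail)
pos 6 'd': at 3  → match P1@[5:6]
pos 7 'b': at 0 (via fail)
pos 8 'd': at 2
pos 9 'd': at 3  → match P1@[8:9]
pos 10 'd': at 3 (via fail)  → match P1@[9:10]
pos 11 'c': at 4 (via fail)
pos 12 'd': at 2 (via fail)
pos 13 'd': at 3  → match P1@[12:13]
pos 14 'a': at 6 (via fail)
pos 15 'd': at 7
pos 16 'e': at 1 (via fail)  → match P0@[16:16]
pos 17 'd': at 2 (via fail)
pos 18 'd': at 3  → match P1@[17:18]
pos 19 'e': at 1 (via fail)  → match P0@[19:19]
pos 20 'c': at 4 (via fail)
pos 21 'a': at 6 (via fail)
pos 22 'd': at 7
pos 23 'd': at 8  → match P1@[22:23],P3@[21:23]
pos 24 'c': at 4 (via fail)
pos 25 'c': at 4 (via fail)
pos 26 'a': at 6 (via fail)
pos 27 'c': at 4 (via fail)
pos 28 'b': at 5  → match P2@[27:28]
pos 29 'a': at 6 (via fail)
pos 30 'd': at 7
pos 31 'd': at 8  → match P1@[30:31],P3@[29:31]
pos 32 'd': at 3 (via fail)  → match P1@[31:32]
pos 33 'c': at 4 (via fail)
pos 34 'b': at 5  → match P2@[33:34]
pos 35 'd': at 2 (via fail)
pos 36 'd': at 3  → match P1@[35:36]
pos 37 'a': at 6 (via fail)
pos 38 'd': at 7
pos 39 'd': at 8  → match P1@[38:39],P3@[37:39]
pos 40 'a': at 6 (via fail)
pos 41 'a': at 6 (via fail)
pos 42 'e': at 1 (via fail)  → match P0@[42:42]
pos 43 'e': at 1 (via fail)  → match P0@[43:43]
pos 44 'b': at 0 (via fail)
pos 45 'd': at 2
pos 46 'd': at 3  → match P1@[45:46]
pos 47 'c': at 4 (via fail)
pos 48 'e': at 1 (via fail)  → match P0@[48:48]
pos 49 'a': at 6 (via fail)
pos 50 'd': at 7
pos 51 'd': at 8  → match P1@[50:51],P3@[49:51]
pos 52 'e': at 1 (via fail)  → match P0@[52:52]
pos 53 'b': at 0 (via fail)

Matches: [[1,0],[2,0],[6,1],[9,1],[10,1],[13,1],[16,0],[18,1],[19,0],[23,1],[23,3],[28,2],[31,1],[31,3],[32,1],[34,2],[36,1],[39,1],[39,3],[42,0],[43,0],[46,1],[48,0],[51,1],[51,3],[52,0]]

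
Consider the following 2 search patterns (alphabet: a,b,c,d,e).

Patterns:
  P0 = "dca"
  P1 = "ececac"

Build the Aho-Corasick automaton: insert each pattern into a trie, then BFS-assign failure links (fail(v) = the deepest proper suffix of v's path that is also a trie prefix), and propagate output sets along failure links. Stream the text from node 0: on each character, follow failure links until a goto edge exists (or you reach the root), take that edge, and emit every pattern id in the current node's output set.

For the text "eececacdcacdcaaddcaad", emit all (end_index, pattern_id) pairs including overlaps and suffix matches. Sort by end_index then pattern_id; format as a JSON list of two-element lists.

Build:
Trie (insert patterns):
  0='ε' goto d→1 e→4
  1='d' goto c→2
  2='dc' goto a→3
  3='dca' goto ·  [P0 ends]
  4='e' goto c→5
  5='ec' goto e→6
  6='ece' goto c→7
  7='ecec' goto a→8
  8='ececa' goto c→9
  9='ececac' goto ·  [P1 ends]

BFS fail/out derivation:
  n1('d'): parent n0 fail=0; on 'd' 0 → fail=0;  out ∅∪∅=∅
  n4('e'): parent n0 fail=0; on 'e' 0 → fail=0;  out ∅∪∅=∅
  n2('dc'): parent n1 fail=0; on 'c' 0 → fail=0;  out ∅∪∅=∅
  n5('ec'): parent n4 fail=0; on 'c' 0 → fail=0;  out ∅∪∅=∅
  n3('dca'): parent n2 fail=0; on 'a' 0 → fail=0;  out {0}∪∅={0}
  n6('ece'): parent n5 fail=0; on 'e' 0 → fail=4;  out ∅∪∅=∅
  n7('ecec'): parent n6 fail=4; on 'c' 4 → fail=5;  out ∅∪∅=∅
  n8('ececa'): parent n7 fail=5; on 'a' 5→0 → fail=0;  out ∅∪∅=∅
  n9('ececac'): parent n8 fail=0; on 'c' 0 → fail=0;  out {1}∪∅={1}

Run:
[0] read 'e'  n0⇒n4
[1] read 'e'  n4⇒n4 ·f
[2] read 'c'  n4⇒n5
[3] read 'e'  n5⇒n6
[4] read 'c'  n6⇒n7
[5] read 'a'  n7⇒n8
[6] read 'c'  n8⇒n9  emit P1@[1:6]
[7] read 'd'  n9⇒n1 ·f
[8] read 'c'  n1⇒n2
[9] read 'a'  n2⇒n3  emit P0@[7:9]
[10] read 'c'  n3⇒n0 ·f
[11] read 'd'  n0⇒n1
[12] read 'c'  n1⇒n2
[13] read 'a'  n2⇒n3  emit P0@[11:13]
[14] read 'a'  n3⇒n0 ·f
[15] read 'd'  n0⇒n1
[16] read 'd'  n1⇒n1 ·f
[17] read 'c'  n1⇒n2
[18] read 'a'  n2⇒n3  emit P0@[16:18]
[19] read 'a'  n3⇒n0 ·f
[20] read 'd'  n0⇒n1

Matches: [[6,1],[9,0],[13,0],[18,0]]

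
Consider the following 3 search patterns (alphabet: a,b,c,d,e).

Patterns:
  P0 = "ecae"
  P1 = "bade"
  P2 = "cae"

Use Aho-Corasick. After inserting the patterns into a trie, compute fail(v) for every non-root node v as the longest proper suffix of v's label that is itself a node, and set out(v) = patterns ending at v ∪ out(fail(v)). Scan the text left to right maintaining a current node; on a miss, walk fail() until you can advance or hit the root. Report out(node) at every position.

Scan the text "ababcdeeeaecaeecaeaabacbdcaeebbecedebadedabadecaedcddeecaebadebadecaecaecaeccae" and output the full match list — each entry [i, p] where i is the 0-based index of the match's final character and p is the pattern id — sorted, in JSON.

Construct AC machine:
Trie (insert patterns):
  0='ε' goto b→5 c→9 e→1
  1='e' goto c→2
  2='ec' goto a→3
  3='eca' goto e→4
  4='ecae' goto ·  [P0 ends]
  5='b' goto a→6
  6='ba' goto d→7
  7='bad' goto e→8
  8='bade' goto ·  [P1 ends]
  9='c' goto a→10
  10='ca' goto e→11
  11='cae' goto ·  [P2 ends]

Failure links (BFS by depth):
  fail(1) 'e': from fail(0)=0 chase 'e': 0 ⇒ 0;  out=∅∪out(0)=∅
  fail(5) 'b': from fail(0)=0 chase 'b': 0 ⇒ 0;  out=∅∪out(0)=∅
  fail(9) 'c': from fail(0)=0 chase 'c': 0 ⇒ 0;  out=∅∪out(0)=∅
  fail(2) 'ec': from fail(1)=0 chase 'c': 0 ⇒ 9;  out=∅∪out(9)=∅
  fail(6) 'ba': from fail(5)=0 chase 'a': 0 ⇒ 0;  out=∅∪out(0)=∅
  fail(10) 'ca': from fail(9)=0 chase 'a': 0 ⇒ 0;  out=∅∪out(0)=∅
  fail(3) 'eca': from fail(2)=9 chase 'a': 9 ⇒ 10;  out=∅∪out(10)=∅
  fail(7) 'bad': from fail(6)=0 chase 'd': 0 ⇒ 0;  out=∅∪out(0)=∅
  fail(11) 'cae': from fail(10)=0 chase 'e': 0 ⇒ 1;  out={2}∪out(1)={2}
  fail(4) 'ecae': from fail(3)=10 chase 'e': 10 ⇒ 11;  out={0}∪out(11)={0,2}
  fail(8) 'bade': from fail(7)=0 chase 'e': 0 ⇒ 1;  out={1}∪out(1)={1}

Text stream:
[0] read 'a'  n0⇒n0
[1] read 'b'  n0⇒n5
[2] read 'a'  n5⇒n6
[3] read 'b'  n6⇒n5 (fail-walked)
[4] read 'c'  n5⇒n9 (fail-walked)
[5] read 'd'  n9⇒n0 (fail-walked)
[6] read 'e'  n0⇒n1
[7] read 'e'  n1⇒n1 (fail-walked)
[8] read 'e'  n1⇒n1 (fail-walked)
[9] read 'a'  n1⇒n0 (fail-walked)
[10] read 'e'  n0⇒n1
[11] read 'c'  n1⇒n2
[12] read 'a'  n2⇒n3
[13] read 'e'  n3⇒n4  emit P0@[10:13],P2@[11:13]
[14] read 'e'  n4⇒n1 (fail-walked)
[15] read 'c'  n1⇒n2
[16] read 'a'  n2⇒n3
[17] read 'e'  n3⇒n4  emit P0@[14:17],P2@[15:17]
[18] read 'a'  n4⇒n0 (fail-walked)
[19] read 'a'  n0⇒n0
[20] read 'b'  n0⇒n5
[21] read 'a'  n5⇒n6
[22] read 'c'  n6⇒n9 (fail-walked)
[23] read 'b'  n9⇒n5 (fail-walked)
[24] read 'd'  n5⇒n0 (fail-walked)
[25] read 'c'  n0⇒n9
[26] read 'a'  n9⇒n10
[27] read 'e'  n10⇒n11  emit P2@[25:27]
[28] read 'e'  n11⇒n1 (fail-walked)
[29] read 'b'  n1⇒n5 (fail-walked)
[30] read 'b'  n5⇒n5 (fail-walked)
[31] read 'e'  n5⇒n1 (fail-walked)
[32] read 'c'  n1⇒n2
[33] read 'e'  n2⇒n1 (fail-walked)
[34] read 'd'  n1⇒n0 (fail-walked)
[35] read 'e'  n0⇒n1
[36] read 'b'  n1⇒n5 (fail-walked)
[37] read 'a'  n5⇒n6
[38] read 'd'  n6⇒n7
[39] read 'e'  n7⇒n8  emit P1@[36:39]
[40] read 'd'  n8⇒n0 (fail-walked)
[41] read 'a'  n0⇒n0
[42] read 'b'  n0⇒n5
[43] read 'a'  n5⇒n6
[44] read 'd'  n6⇒n7
[45] read 'e'  n7⇒n8  emit P1@[42:45]
[46] read 'c'  n8⇒n2 (fail-walked)
[47] read 'a'  n2⇒n3
[48] read 'e'  n3⇒n4  emit P0@[45:48],P2@[46:48]
[49] read 'd'  n4⇒n0 (fail-walked)
[50] read 'c'  n0⇒n9
[51] read 'd'  n9⇒n0 (fail-walked)
[52] read 'd'  n0⇒n0
[53] read 'e'  n0⇒n1
[54] read 'e'  n1⇒n1 (fail-walked)
[55] read 'c'  n1⇒n2
[56] read 'a'  n2⇒n3
[57] read 'e'  n3⇒n4  emit P0@[54:57],P2@[55:57]
[58] read 'b'  n4⇒n5 (fail-walked)
[59] read 'a'  n5⇒n6
[60] read 'd'  n6⇒n7
[61] read 'e'  n7⇒n8  emit P1@[58:61]
[62] read 'b'  n8⇒n5 (fail-walked)
[63] read 'a'  n5⇒n6
[64] read 'd'  n6⇒n7
[65] read 'e'  n7⇒n8  emit P1@[62:65]
[66] read 'c'  n8⇒n2 (fail-walked)
[67] read 'a'  n2⇒n3
[68] read 'e'  n3⇒n4  emit P0@[65:68],P2@[66:68]
[69] read 'c'  n4⇒n2 (fail-walked)
[70] read 'a'  n2⇒n3
[71] read 'e'  n3⇒n4  emit P0@[68:71],P2@[69:71]
[72] read 'c'  n4⇒n2 (fail-walked)
[73] read 'a'  n2⇒n3
[74] read 'e'  n3⇒n4  emit P0@[71:74],P2@[72:74]
[75] read 'c'  n4⇒n2 (fail-walked)
[76] read 'c'  n2⇒n9 (fail-walked)
[77] read 'a'  n9⇒n10
[78] read 'e'  n10⇒n11  emit P2@[76:78]

All matches (sorted): [[13,0],[13,2],[17,0],[17,2],[27,2],[39,1],[45,1],[48,0],[48,2],[57,0],[57,2],[61,1],[65,1],[68,0],[68,2],[71,0],[71,2],[74,0],[74,2],[78,2]]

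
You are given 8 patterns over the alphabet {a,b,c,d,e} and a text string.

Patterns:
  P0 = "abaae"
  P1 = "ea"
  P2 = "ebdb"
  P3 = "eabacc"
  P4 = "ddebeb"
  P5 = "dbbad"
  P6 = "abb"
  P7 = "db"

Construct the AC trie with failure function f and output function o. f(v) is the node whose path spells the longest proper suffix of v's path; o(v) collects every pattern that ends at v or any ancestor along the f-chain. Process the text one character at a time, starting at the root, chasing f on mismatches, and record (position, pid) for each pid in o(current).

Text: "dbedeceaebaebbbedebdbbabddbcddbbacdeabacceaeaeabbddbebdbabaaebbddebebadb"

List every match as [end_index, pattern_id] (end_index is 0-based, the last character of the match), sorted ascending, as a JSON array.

Build:
Trie (insert patterns):
  0='ε' goto a→1 d→15 e→6
  1='a' goto b→2
  2='ab' goto a→3 b→25
  3='aba' goto a→4
  4='abaa' goto e→5
  5='abaae' goto ·  ←P0
  6='e' goto a→7 b→8
  7='ea' goto b→11  ←P1
  8='eb' goto d→9
  9='ebd' goto b→10
  10='ebdb' goto ·  ←P2
  11='eab' goto a→12
  12='eaba' goto c→13
  13='eabac' goto c→14
  14='eabacc' goto ·  ←P3
  15='d' goto b→21 d→16
  16='dd' goto e→17
  17='dde' goto b→18
  18='ddeb' goto e→19
  19='ddebe' goto b→20
  20='ddebeb' goto ·  ←P4
  21='db' goto b→22  ←P7
  22='dbb' goto a→23
  23='dbba' goto d→24
  24='dbbad' goto ·  ←P5
  25='abb' goto ·  ←P6

Failure links (BFS by depth):
  n1('a'): parent n0 fail=0; on 'a' 0 → fail=0;  out ∅∪∅=∅
  n6('e'): parent n0 fail=0; on 'e' 0 → fail=0;  out ∅∪∅=∅
  n15('d'): parent n0 fail=0; on 'd' 0 → fail=0;  out ∅∪∅=∅
  n2('ab'): parent n1 fail=0; on 'b' 0 → fail=0;  out ∅∪∅=∅
  n7('ea'): parent n6 fail=0; on 'a' 0 → fail=1;  out {1}∪∅={1}
  n8('eb'): parent n6 fail=0; on 'b' 0 → fail=0;  out ∅∪∅=∅
  n16('dd'): parent n15 fail=0; on 'd' 0 → fail=15;  out ∅∪∅=∅
  n21('db'): parent n15 fail=0; on 'b' 0 → fail=0;  out {7}∪∅={7}
  n3('aba'): parent n2 fail=0; on 'a' 0 → fail=1;  out ∅∪∅=∅
  n9('ebd'): parent n8 fail=0; on 'd' 0 → fail=15;  out ∅∪∅=∅
  n11('eab'): parent n7 fail=1; on 'b' 1 → fail=2;  out ∅∪∅=∅
  n17('dde'): parent n16 fail=15; on 'e' 15→0 → fail=6;  out ∅∪∅=∅
  n22('dbb'): parent n21 fail=0; on 'b' 0 → fail=0;  out ∅∪∅=∅
  n25('abb'): parent n2 fail=0; on 'b' 0 → fail=0;  out {6}∪∅={6}
  n4('abaa'): parent n3 fail=1; on 'a' 1→0 → fail=1;  out ∅∪∅=∅
  n10('ebdb'): parent n9 fail=15; on 'b' 15 → fail=21;  out {2}∪{7}={2,7}
  n12('eaba'): parent n11 fail=2; on 'a' 2 → fail=3;  out ∅∪∅=∅
  n18('ddeb'): parent n17 fail=6; on 'b' 6 → fail=8;  out ∅∪∅=∅
  n23('dbba'): parent n22 fail=0; on 'a' 0 → fail=1;  out ∅∪∅=∅
  n5('abaae'): parent n4 fail=1; on 'e' 1→0 → fail=6;  out {0}∪∅={0}
  n13('eabac'): parent n12 fail=3; on 'c' 3→1→0 → fail=0;  out ∅∪∅=∅
  n19('ddebe'): parent n18 fail=8; on 'e' 8→0 → fail=6;  out ∅∪∅=∅
  n24('dbbad'): parent n23 fail=1; on 'd' 1→0 → fail=15;  out {5}∪∅={5}
  n14('eabacc'): parent n13 fail=0; on 'c' 0 → fail=0;  out {3}∪∅={3}
  n20('ddebeb'): parent n19 fail=6; on 'b' 6 → fail=8;  out {4}∪∅={4}

Run:
[0] read 'd'  n0⇒n15
[1] read 'b'  n15⇒n21  ** P7@[0:1]
[2] read 'e'  n21⇒n6 (fail-walked)
[3] read 'd'  n6⇒n15 (fail-walked)
[4] read 'e'  n15⇒n6 (fail-walked)
[5] read 'c'  n6⇒n0 (fail-walked)
[6] read 'e'  n0⇒n6
[7] read 'a'  n6⇒n7  ** P1@[6:7]
[8] read 'e'  n7⇒n6 (fail-walked)
[9] read 'b'  n6⇒n8
[10] read 'a'  n8⇒n1 (fail-walked)
[11] read 'e'  n1⇒n6 (fail-walked)
[12] read 'b'  n6⇒n8
[13] read 'b'  n8⇒n0 (fail-walked)
[14] read 'b'  n0⇒n0
[15] read 'e'  n0⇒n6
[16] read 'd'  n6⇒n15 (fail-walked)
[17] read 'e'  n15⇒n6 (fail-walked)
[18] read 'b'  n6⇒n8
[19] read 'd'  n8⇒n9
[20] read 'b'  n9⇒n10  ** P2@[17:20],P7@[19:20]
[21] read 'b'  n10⇒n22 (fail-walked)
[22] read 'a'  n22⇒n23
[23] read 'b'  n23⇒n2 (fail-walked)
[24] read 'd'  n2⇒n15 (fail-walked)
[25] read 'd'  n15⇒n16
[26] read 'b'  n16⇒n21 (fail-walked)  ** P7@[25:26]
[27] read 'c'  n21⇒n0 (fail-walked)
[28] read 'd'  n0⇒n15
[29] read 'd'  n15⇒n16
[30] read 'b'  n16⇒n21 (fail-walked)  ** P7@[29:30]
[31] read 'b'  n21⇒n22
[32] read 'a'  n22⇒n23
[33] read 'c'  n23⇒n0 (fail-walked)
[34] read 'd'  n0⇒n15
[35] read 'e'  n15⇒n6 (fail-walked)
[36] read 'a'  n6⇒n7  ** P1@[35:36]
[37] read 'b'  n7⇒n11
[38] read 'a'  n11⇒n12
[39] read 'c'  n12⇒n13
[40] read 'c'  n13⇒n14  ** P3@[35:40]
[41] read 'e'  n14⇒n6 (fail-walked)
[42] read 'a'  n6⇒n7  ** P1@[41:42]
[43] read 'e'  n7⇒n6 (fail-walked)
[44] read 'a'  n6⇒n7  ** P1@[43:44]
[45] read 'e'  n7⇒n6 (fail-walked)
[46] read 'a'  n6⇒n7  ** P1@[45:46]
[47] read 'b'  n7⇒n11
[48] read 'b'  n11⇒n25 (fail-walked)  ** P6@[46:48]
[49] read 'd'  n25⇒n15 (fail-walked)
[50] read 'd'  n15⇒n16
[51] read 'b'  n16⇒n21 (fail-walked)  ** P7@[50:51]
[52] read 'e'  n21⇒n6 (fail-walked)
[53] read 'b'  n6⇒n8
[54] read 'd'  n8⇒n9
[55] read 'b'  n9⇒n10  ** P2@[52:55],P7@[54:55]
[56] read 'a'  n10⇒n1 (fail-walked)
[57] read 'b'  n1⇒n2
[58] read 'a'  n2⇒n3
[59] read 'a'  n3⇒n4
[60] read 'e'  n4⇒n5  ** P0@[56:60]
[61] read 'b'  n5⇒n8 (fail-walked)
[62] read 'b'  n8⇒n0 (fail-walked)
[63] read 'd'  n0⇒n15
[64] read 'd'  n15⇒n16
[65] read 'e'  n16⇒n17
[66] read 'b'  n17⇒n18
[67] read 'e'  n18⇒n19
[68] read 'b'  n19⇒n20  ** P4@[63:68]
[69] read 'a'  n20⇒n1 (fail-walked)
[70] read 'd'  n1⇒n15 (fail-walked)
[71] read 'b'  n15⇒n21  ** P7@[70:71]

Result: [[1,7],[7,1],[20,2],[20,7],[26,7],[30,7],[36,1],[40,3],[42,1],[44,1],[46,1],[48,6],[51,7],[55,2],[55,7],[60,0],[68,4],[71,7]]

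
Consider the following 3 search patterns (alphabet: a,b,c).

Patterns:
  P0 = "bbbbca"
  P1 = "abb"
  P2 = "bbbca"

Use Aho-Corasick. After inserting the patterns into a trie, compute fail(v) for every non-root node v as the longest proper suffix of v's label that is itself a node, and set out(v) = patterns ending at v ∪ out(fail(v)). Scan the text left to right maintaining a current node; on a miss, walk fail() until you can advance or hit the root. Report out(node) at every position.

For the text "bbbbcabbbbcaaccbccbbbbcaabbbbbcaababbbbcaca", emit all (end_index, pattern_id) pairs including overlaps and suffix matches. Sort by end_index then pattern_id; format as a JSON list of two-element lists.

Build automaton:
Trie (insert patterns):
  n0 'ε': a→7 b→1
  n1 'b': b→2
  n2 'bb': b→3
  n3 'bbb': b→4 c→10
  n4 'bbbb': c→5
  n5 'bbbbc': a→6
  n6 'bbbbca': ·  [P0 ends]
  n7 'a': b→8
  n8 'ab': b→9
  n9 'abb': ·  [P1 ends]
  n10 'bbbc': a→11
  n11 'bbbca': ·  [P2 ends]

Failure links (BFS by depth):
  n1('b'): parent n0 fail=0; on 'b' 0 → fail=0;  out ∅∪∅=∅
  n7('a'): parent n0 fail=0; on 'a' 0 → fail=0;  out ∅∪∅=∅
  n2('bb'): parent n1 fail=0; on 'b' 0 → fail=1;  out ∅∪∅=∅
  n8('ab'): parent n7 fail=0; on 'b' 0 → fail=1;  out ∅∪∅=∅
  n3('bbb'): parent n2 fail=1; on 'b' 1 → fail=2;  out ∅∪∅=∅
  n9('abb'): parent n8 fail=1; on 'b' 1 → fail=2;  out {1}∪∅={1}
  n4('bbbb'): parent n3 fail=2; on 'b' 2 → fail=3;  out ∅∪∅=∅
  n10('bbbc'): parent n3 fail=2; on 'c' 2→1→0 → fail=0;  out ∅∪∅=∅
  n5('bbbbc'): parent n4 fail=3; on 'c' 3 → fail=10;  out ∅∪∅=∅
  n11('bbbca'): parent n10 fail=0; on 'a' 0 → fail=7;  out {2}∪∅={2}
  n6('bbbbca'): parent n5 fail=10; on 'a' 10 → fail=11;  out {0}∪{2}={0,2}

Scan:
[0] read 'b'  n0⇒n1
[1] read 'b'  n1⇒n2
[2] read 'b'  n2⇒n3
[3] read 'b'  n3⇒n4
[4] read 'c'  n4⇒n5
[5] read 'a'  n5⇒n6  → match P0@[0:5],P2@[1:5]
[6] read 'b'  n6⇒n8 (fail-walked)
[7] read 'b'  n8⇒n9  → match P1@[5:7]
[8] read 'b'  n9⇒n3 (fail-walked)
[9] read 'b'  n3⇒n4
[10] read 'c'  n4⇒n5
[11] read 'a'  n5⇒n6  → match P0@[6:11],P2@[7:11]
[12] read 'a'  n6⇒n7 (fail-walked)
[13] read 'c'  n7⇒n0 (fail-walked)
[14] read 'c'  n0⇒n0
[15] read 'b'  n0⇒n1
[16] read 'c'  n1⇒n0 (fail-walked)
[17] read 'c'  n0⇒n0
[18] read 'b'  n0⇒n1
[19] read 'b'  n1⇒n2
[20] read 'b'  n2⇒n3
[21] read 'b'  n3⇒n4
[22] read 'c'  n4⇒n5
[23] read 'a'  n5⇒n6  → match P0@[18:23],P2@[19:23]
[24] read 'a'  n6⇒n7 (fail-walked)
[25] read 'b'  n7⇒n8
[26] read 'b'  n8⇒n9  → match P1@[24:26]
[27] read 'b'  n9⇒n3 (fail-walked)
[28] read 'b'  n3⇒n4
[29] read 'b'  n4⇒n4 (fail-walked)
[30] read 'c'  n4⇒n5
[31] read 'a'  n5⇒n6  → match P0@[26:31],P2@[27:31]
[32] read 'a'  n6⇒n7 (fail-walked)
[33] read 'b'  n7⇒n8
[34] read 'a'  n8⇒n7 (fail-walked)
[35] read 'b'  n7⇒n8
[36] read 'b'  n8⇒n9  → match P1@[34:36]
[37] read 'b'  n9⇒n3 (fail-walked)
[38] read 'b'  n3⇒n4
[39] read 'c'  n4⇒n5
[40] read 'a'  n5⇒n6  → match P0@[35:40],P2@[36:40]
[41] read 'c'  n6⇒n0 (fail-walked)
[42] read 'a'  n0⇒n7

All matches (sorted): [[5,0],[5,2],[7,1],[11,0],[11,2],[23,0],[23,2],[26,1],[31,0],[31,2],[36,1],[40,0],[40,2]]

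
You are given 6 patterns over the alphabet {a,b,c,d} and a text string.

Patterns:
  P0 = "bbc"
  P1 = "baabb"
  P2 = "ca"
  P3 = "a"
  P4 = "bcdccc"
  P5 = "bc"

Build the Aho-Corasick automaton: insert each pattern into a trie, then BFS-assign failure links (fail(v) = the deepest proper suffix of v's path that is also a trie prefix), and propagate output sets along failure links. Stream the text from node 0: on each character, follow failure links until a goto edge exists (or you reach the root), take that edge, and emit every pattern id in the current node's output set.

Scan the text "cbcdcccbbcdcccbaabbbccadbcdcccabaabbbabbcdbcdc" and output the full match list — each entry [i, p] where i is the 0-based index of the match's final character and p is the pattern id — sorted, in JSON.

Build automaton:
Trie nodes:
  n0 'ε': a→10 b→1 c→8
  n1 'b': a→4 b→2 c→11
  n2 'bb': c→3
  n3 'bbc': ·  ←P0
  n4 'ba': a→5
  n5 'baa': b→6
  n6 'baab': b→7
  n7 'baabb': ·  ←P1
  n8 'c': a→9
  n9 'ca': ·  ←P2
  n10 'a': ·  ←P3
  n11 'bc': d→12  ←P5
  n12 'bcd': c→13
  n13 'bcdc': c→14
  n14 'bcdcc': c→15
  n15 'bcdccc': ·  ←P4

Failure links (BFS by depth):
  n1('b'): parent n0 fail=0; on 'b' 0 → fail=0;  out ∅∪∅=∅
  n8('c'): parent n0 fail=0; on 'c' 0 → fail=0;  out ∅∪∅=∅
  n10('a'): parent n0 fail=0; on 'a' 0 → fail=0;  out {3}∪∅={3}
  n2('bb'): parent n1 fail=0; on 'b' 0 → fail=1;  out ∅∪∅=∅
  n4('ba'): parent n1 fail=0; on 'a' 0 → fail=10;  out ∅∪{3}={3}
  n9('ca'): parent n8 fail=0; on 'a' 0 → fail=10;  out {2}∪{3}={2,3}
  n11('bc'): parent n1 fail=0; on 'c' 0 → fail=8;  out {5}∪∅={5}
  n3('bbc'): parent n2 fail=1; on 'c' 1 → fail=11;  out {0}∪{5}={0,5}
  n5('baa'): parent n4 fail=10; on 'a' 10→0 → fail=10;  out ∅∪{3}={3}
  n12('bcd'): parent n11 fail=8; on 'd' 8→0 → fail=0;  out ∅∪∅=∅
  n6('baab'): parent n5 fail=10; on 'b' 10→0 → fail=1;  out ∅∪∅=∅
  n13('bcdc'): parent n12 fail=0; on 'c' 0 → fail=8;  out ∅∪∅=∅
  n7('baabb'): parent n6 fail=1; on 'b' 1 → fail=2;  out {1}∪∅={1}
  n14('bcdcc'): parent n13 fail=8; on 'c' 8→0 → fail=8;  out ∅∪∅=∅
  n15('bcdccc'): parent n14 fail=8; on 'c' 8→0 → fail=8;  out {4}∪∅={4}

Text stream:
pos 0 'c': at 8
pos 1 'b': at 1 (fail-walked)
pos 2 'c': at 11  emit P5@[1:2]
pos 3 'd': at 12
pos 4 'c': at 13
pos 5 'c': at 14
pos 6 'c': at 15  emit P4@[1:6]
pos 7 'b': at 1 (fail-walked)
pos 8 'b': at 2
pos 9 'c': at 3  emit P0@[7:9],P5@[8:9]
pos 10 'd': at 12 (fail-walked)
pos 11 'c': at 13
pos 12 'c': at 14
pos 13 'c': at 15  emit P4@[8:13]
pos 14 'b': at 1 (fail-walked)
pos 15 'a': at 4  emit P3@[15:15]
pos 16 'a': at 5  emit P3@[16:16]
pos 17 'b': at 6
pos 18 'b': at 7  emit P1@[14:18]
pos 19 'b': at 2 (fail-walked)
pos 20 'c': at 3  emit P0@[18:20],P5@[19:20]
pos 21 'c': at 8 (fail-walked)
pos 22 'a': at 9  emit P2@[21:22],P3@[22:22]
pos 23 'd': at 0 (fail-walked)
pos 24 'b': at 1
pos 25 'c': at 11  emit P5@[24:25]
pos 26 'd': at 12
pos 27 'c': at 13
pos 28 'c': at 14
pos 29 'c': at 15  emit P4@[24:29]
pos 30 'a': at 9 (fail-walked)  emit P2@[29:30],P3@[30:30]
pos 31 'b': at 1 (fail-walked)
pos 32 'a': at 4  emit P3@[32:32]
pos 33 'a': at 5  emit P3@[33:33]
pos 34 'b': at 6
pos 35 'b': at 7  emit P1@[31:35]
pos 36 'b': at 2 (fail-walked)
pos 37 'a': at 4 (fail-walked)  emit P3@[37:37]
pos 38 'b': at 1 (fail-walked)
pos 39 'b': at 2
pos 40 'c': at 3  emit P0@[38:40],P5@[39:40]
pos 41 'd': at 12 (fail-walked)
pos 42 'b': at 1 (fail-walked)
pos 43 'c': at 11  emit P5@[42:43]
pos 44 'd': at 12
pos 45 'c': at 13

All matches (sorted): [[2,5],[6,4],[9,0],[9,5],[13,4],[15,3],[16,3],[18,1],[20,0],[20,5],[22,2],[22,3],[25,5],[29,4],[30,2],[30,3],[32,3],[33,3],[35,1],[37,3],[40,0],[40,5],[43,5]]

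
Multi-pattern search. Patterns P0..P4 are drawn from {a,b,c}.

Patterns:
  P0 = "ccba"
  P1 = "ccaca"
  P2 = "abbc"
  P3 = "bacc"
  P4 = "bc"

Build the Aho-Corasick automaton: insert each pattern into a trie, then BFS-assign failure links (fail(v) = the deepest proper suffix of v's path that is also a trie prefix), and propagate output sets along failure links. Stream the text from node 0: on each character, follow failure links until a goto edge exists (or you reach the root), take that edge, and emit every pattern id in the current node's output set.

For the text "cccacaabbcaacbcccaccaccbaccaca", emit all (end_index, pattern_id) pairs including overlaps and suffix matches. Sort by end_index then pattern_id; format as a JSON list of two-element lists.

Construct AC machine:
Trie (insert patterns):
  n0 'ε': a→8 b→12 c→1
  n1 'c': c→2
  n2 'cc': a→5 b→3
  n3 'ccb': a→4
  n4 'ccba': ·  [P0 ends]
  n5 'cca': c→6
  n6 'ccac': a→7
  n7 'ccaca': ·  [P1 ends]
  n8 'a': b→9
  n9 'ab': b→10
  n10 'abb': c→11
  n11 'abbc': ·  [P2 ends]
  n12 'b': a→13 c→16
  n13 'ba': c→14
  n14 'bac': c→15
  n15 'bacc': ·  [P3 ends]
  n16 'bc': ·  [P4 ends]

BFS fail/out derivation:
  fail(1) 'c': from fail(0)=0 chase 'c': 0 ⇒ 0;  out=∅∪out(0)=∅
  fail(8) 'a': from fail(0)=0 chase 'a': 0 ⇒ 0;  out=∅∪out(0)=∅
  fail(12) 'b': from fail(0)=0 chase 'b': 0 ⇒ 0;  out=∅∪out(0)=∅
  fail(2) 'cc': from fail(1)=0 chase 'c': 0 ⇒ 1;  out=∅∪out(1)=∅
  fail(9) 'ab': from fail(8)=0 chase 'b': 0 ⇒ 12;  out=∅∪out(12)=∅
  fail(13) 'ba': from fail(12)=0 chase 'a': 0 ⇒ 8;  out=∅∪out(8)=∅
  fail(16) 'bc': from fail(12)=0 chase 'c': 0 ⇒ 1;  out={4}∪out(1)={4}
  fail(3) 'ccb': from fail(2)=1 chase 'b': 1→0 ⇒ 12;  out=∅∪out(12)=∅
  fail(5) 'cca': from fail(2)=1 chase 'a': 1→0 ⇒ 8;  out=∅∪out(8)=∅
  fail(10) 'abb': from fail(9)=12 chase 'b': 12→0 ⇒ 12;  out=∅∪out(12)=∅
  fail(14) 'bac': from fail(13)=8 chase 'c': 8→0 ⇒ 1;  out=∅∪out(1)=∅
  fail(4) 'ccba': from fail(3)=12 chase 'a': 12 ⇒ 13;  out={0}∪out(13)={0}
  fail(6) 'ccac': from fail(5)=8 chase 'c': 8→0 ⇒ 1;  out=∅∪out(1)=∅
  fail(11) 'abbc': from fail(10)=12 chase 'c': 12 ⇒ 16;  out={2}∪out(16)={2,4}
  fail(15) 'bacc': from fail(14)=1 chase 'c': 1 ⇒ 2;  out={3}∪out(2)={3}
  fail(7) 'ccaca': from fail(6)=1 chase 'a': 1→0 ⇒ 8;  out={1}∪out(8)={1}

Scan:
[0] read 'c'  n0⇒n1
[1] read 'c'  n1⇒n2
[2] read 'c'  n2⇒n2 ·f
[3] read 'a'  n2⇒n5
[4] read 'c'  n5⇒n6
[5] read 'a'  n6⇒n7  emit P1@[1:5]
[6] read 'a'  n7⇒n8 ·f
[7] read 'b'  n8⇒n9
[8] read 'b'  n9⇒n10
[9] read 'c'  n10⇒n11  emit P2@[6:9],P4@[8:9]
[10] read 'a'  n11⇒n8 ·f
[11] read 'a'  n8⇒n8 ·f
[12] read 'c'  n8⇒n1 ·f
[13] read 'b'  n1⇒n12 ·f
[14] read 'c'  n12⇒n16  emit P4@[13:14]
[15] read 'c'  n16⇒n2 ·f
[16] read 'c'  n2⇒n2 ·f
[17] read 'a'  n2⇒n5
[18] read 'c'  n5⇒n6
[19] read 'c'  n6⇒n2 ·f
[20] read 'a'  n2⇒n5
[21] read 'c'  n5⇒n6
[22] read 'c'  n6⇒n2 ·f
[23] read 'b'  n2⇒n3
[24] read 'a'  n3⇒n4  emit P0@[21:24]
[25] read 'c'  n4⇒n14 ·f
[26] read 'c'  n14⇒n15  emit P3@[23:26]
[27] read 'a'  n15⇒n5 ·f
[28] read 'c'  n5⇒n6
[29] read 'a'  n6⇒n7  emit P1@[25:29]

Matches: [[5,1],[9,2],[9,4],[14,4],[24,0],[26,3],[29,1]]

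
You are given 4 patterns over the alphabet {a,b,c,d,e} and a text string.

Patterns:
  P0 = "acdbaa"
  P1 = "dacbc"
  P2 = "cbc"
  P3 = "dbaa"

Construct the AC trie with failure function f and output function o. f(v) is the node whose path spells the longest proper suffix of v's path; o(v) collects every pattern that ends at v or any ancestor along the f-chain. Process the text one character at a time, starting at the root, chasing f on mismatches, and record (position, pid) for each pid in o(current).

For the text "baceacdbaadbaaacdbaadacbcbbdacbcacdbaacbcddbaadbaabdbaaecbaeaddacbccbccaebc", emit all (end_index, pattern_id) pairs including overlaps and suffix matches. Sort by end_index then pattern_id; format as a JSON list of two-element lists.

Construct AC machine:
Trie (insert patterns):
  n0 'ε': a→1 c→12 d→7
  n1 'a': c→2
  n2 'ac': d→3
  n3 'acd': b→4
  n4 'acdb': a→5
  n5 'acdba': a→6
  n6 'acdbaa': ·  [P0 ends]
  n7 'd': a→8 b→15
  n8 'da': c→9
  n9 'dac': b→10
  n10 'dacb': c→11
  n11 'dacbc': ·  [P1 ends]
  n12 'c': b→13
  n13 'cb': c→14
  n14 'cbc': ·  [P2 ends]
  n15 'db': a→16
  n16 'dba': a→17
  n17 'dbaa': ·  [P3 ends]

BFS fail/out derivation:
  n1('a'): parent n0 fail=0; on 'a' 0 → fail=0;  out ∅∪∅=∅
  n7('d'): parent n0 fail=0; on 'd' 0 → fail=0;  out ∅∪∅=∅
  n12('c'): parent n0 fail=0; on 'c' 0 → fail=0;  out ∅∪∅=∅
  n2('ac'): parent n1 fail=0; on 'c' 0 → fail=12;  out ∅∪∅=∅
  n8('da'): parent n7 fail=0; on 'a' 0 → fail=1;  out ∅∪∅=∅
  n13('cb'): parent n12 fail=0; on 'b' 0 → fail=0;  out ∅∪∅=∅
  n15('db'): parent n7 fail=0; on 'b' 0 → fail=0;  out ∅∪∅=∅
  n3('acd'): parent n2 fail=12; on 'd' 12→0 → fail=7;  out ∅∪∅=∅
  n9('dac'): parent n8 fail=1; on 'c' 1 → fail=2;  out ∅∪∅=∅
  n14('cbc'): parent n13 fail=0; on 'c' 0 → fail=12;  out {2}∪∅={2}
  n16('dba'): parent n15 fail=0; on 'a' 0 → fail=1;  out ∅∪∅=∅
  n4('acdb'): parent n3 fail=7; on 'b' 7 → fail=15;  out ∅∪∅=∅
  n10('dacb'): parent n9 fail=2; on 'b' 2→12 → fail=13;  out ∅∪∅=∅
  n17('dbaa'): parent n16 fail=1; on 'a' 1→0 → fail=1;  out {3}∪∅={3}
  n5('acdba'): parent n4 fail=15; on 'a' 15 → fail=16;  out ∅∪∅=∅
  n11('dacbc'): parent n10 fail=13; on 'c' 13 → fail=14;  out {1}∪{2}={1,2}
  n6('acdbaa'): parent n5 fail=16; on 'a' 16 → fail=17;  out {0}∪{3}={0,3}

Scan:
pos 0 'b': at 0
pos 1 'a': at 1
pos 2 'c': at 2
pos 3 'e': at 0 ·f
pos 4 'a': at 1
pos 5 'c': at 2
pos 6 'd': at 3
pos 7 'b': at 4
pos 8 'a': at 5
pos 9 'a': at 6  ** P0@[4:9],P3@[6:9]
pos 10 'd': at 7 ·f
pos 11 'b': at 15
pos 12 'a': at 16
pos 13 'a': at 17  ** P3@[10:13]
pos 14 'a': at 1 ·f
pos 15 'c': at 2
pos 16 'd': at 3
pos 17 'b': at 4
pos 18 'a': at 5
pos 19 'a': at 6  ** P0@[14:19],P3@[16:19]
pos 20 'd': at 7 ·f
pos 21 'a': at 8
pos 22 'c': at 9
pos 23 'b': at 10
pos 24 'c': at 11  ** P1@[20:24],P2@[22:24]
pos 25 'b': at 13 ·f
pos 26 'b': at 0 ·f
pos 27 'd': at 7
pos 28 'a': at 8
pos 29 'c': at 9
pos 30 'b': at 10
pos 31 'c': at 11  ** P1@[27:31],P2@[29:31]
pos 32 'a': at 1 ·f
pos 33 'c': at 2
pos 34 'd': at 3
pos 35 'b': at 4
pos 36 'a': at 5
pos 37 'a': at 6  ** P0@[32:37],P3@[34:37]
pos 38 'c': at 2 ·f
pos 39 'b': at 13 ·f
pos 40 'c': at 14  ** P2@[38:40]
pos 41 'd': at 7 ·f
pos 42 'd': at 7 ·f
pos 43 'b': at 15
pos 44 'a': at 16
pos 45 'a': at 17  ** P3@[42:45]
pos 46 'd': at 7 ·f
pos 47 'b': at 15
pos 48 'a': at 16
pos 49 'a': at 17  ** P3@[46:49]
pos 50 'b': at 0 ·f
pos 51 'd': at 7
pos 52 'b': at 15
pos 53 'a': at 16
pos 54 'a': at 17  ** P3@[51:54]
pos 55 'e': at 0 ·f
pos 56 'c': at 12
pos 57 'b': at 13
pos 58 'a': at 1 ·f
pos 59 'e': at 0 ·f
pos 60 'a': at 1
pos 61 'd': at 7 ·f
pos 62 'd': at 7 ·f
pos 63 'a': at 8
pos 64 'c': at 9
pos 65 'b': at 10
pos 66 'c': at 11  ** P1@[62:66],P2@[64:66]
pos 67 'c': at 12 ·f
pos 68 'b': at 13
pos 69 'c': at 14  ** P2@[67:69]
pos 70 'c': at 12 ·f
pos 71 'a': at 1 ·f
pos 72 'e': at 0 ·f
pos 73 'b': at 0
pos 74 'c': at 12

Matches: [[9,0],[9,3],[13,3],[19,0],[19,3],[24,1],[24,2],[31,1],[31,2],[37,0],[37,3],[40,2],[45,3],[49,3],[54,3],[66,1],[66,2],[69,2]]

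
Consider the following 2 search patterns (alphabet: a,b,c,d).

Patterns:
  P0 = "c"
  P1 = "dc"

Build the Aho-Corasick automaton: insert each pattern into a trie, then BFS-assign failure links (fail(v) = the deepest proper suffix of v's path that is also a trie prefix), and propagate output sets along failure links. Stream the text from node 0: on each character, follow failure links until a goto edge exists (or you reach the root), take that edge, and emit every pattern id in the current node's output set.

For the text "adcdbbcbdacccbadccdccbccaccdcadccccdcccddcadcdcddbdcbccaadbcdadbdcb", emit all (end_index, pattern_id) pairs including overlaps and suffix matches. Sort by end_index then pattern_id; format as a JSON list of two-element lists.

Build automaton:
Trie nodes:
  n0 'ε': c→1 d→2
  n1 'c': ·  [P0 ends]
  n2 'd': c→3
  n3 'dc': ·  [P1 ends]

Failure links (BFS by depth):
  n1('c'): parent n0 fail=0; on 'c' 0 → fail=0;  out {0}∪∅={0}
  n2('d'): parent n0 fail=0; on 'd' 0 → fail=0;  out ∅∪∅=∅
  n3('dc'): parent n2 fail=0; on 'c' 0 → fail=1;  out {1}∪{0}={0,1}

Text stream:
i=0 'a': node 0→0
i=1 'd': node 0→2
i=2 'c': node 2→3  → match P0@[2:2],P1@[1:2]
i=3 'd': node 3→2 (fail-walked)
i=4 'b': node 2→0 (fail-walked)
i=5 'b': node 0→0
i=6 'c': node 0→1  → match P0@[6:6]
i=7 'b': node 1→0 (fail-walked)
i=8 'd': node 0→2
i=9 'a': node 2→0 (fail-walked)
i=10 'c': node 0→1  → match P0@[10:10]
i=11 'c': node 1→1 (fail-walked)  → match P0@[11:11]
i=12 'c': node 1→1 (fail-walked)  → match P0@[12:12]
i=13 'b': node 1→0 (fail-walked)
i=14 'a': node 0→0
i=15 'd': node 0→2
i=16 'c': node 2→3  → match P0@[16:16],P1@[15:16]
i=17 'c': node 3→1 (fail-walked)  → match P0@[17:17]
i=18 'd': node 1→2 (fail-walked)
i=19 'c': node 2→3  → match P0@[19:19],P1@[18:19]
i=20 'c': node 3→1 (fail-walked)  → match P0@[20:20]
i=21 'b': node 1→0 (fail-walked)
i=22 'c': node 0→1  → match P0@[22:22]
i=23 'c': node 1→1 (fail-walked)  → match P0@[23:23]
i=24 'a': node 1→0 (fail-walked)
i=25 'c': node 0→1  → match P0@[25:25]
i=26 'c': node 1→1 (fail-walked)  → match P0@[26:26]
i=27 'd': node 1→2 (fail-walked)
i=28 'c': node 2→3  → match P0@[28:28],P1@[27:28]
i=29 'a': node 3→0 (fail-walked)
i=30 'd': node 0→2
i=31 'c': node 2→3  → match P0@[31:31],P1@[30:31]
i=32 'c': node 3→1 (fail-walked)  → match P0@[32:32]
i=33 'c': node 1→1 (fail-walked)  → match P0@[33:33]
i=34 'c': node 1→1 (fail-walked)  → match P0@[34:34]
i=35 'd': node 1→2 (fail-walked)
i=36 'c': node 2→3  → match P0@[36:36],P1@[35:36]
i=37 'c': node 3→1 (fail-walked)  → match P0@[37:37]
i=38 'c': node 1→1 (fail-walked)  → match P0@[38:38]
i=39 'd': node 1→2 (fail-walked)
i=40 'd': node 2→2 (fail-walked)
i=41 'c': node 2→3  → match P0@[41:41],P1@[40:41]
i=42 'a': node 3→0 (fail-walked)
i=43 'd': node 0→2
i=44 'c': node 2→3  → match P0@[44:44],P1@[43:44]
i=45 'd': node 3→2 (fail-walked)
i=46 'c': node 2→3  → match P0@[46:46],P1@[45:46]
i=47 'd': node 3→2 (fail-walked)
i=48 'd': node 2→2 (fail-walked)
i=49 'b': node 2→0 (fail-walked)
i=50 'd': node 0→2
i=51 'c': node 2→3  → match P0@[51:51],P1@[50:51]
i=52 'b': node 3→0 (fail-walked)
i=53 'c': node 0→1  → match P0@[53:53]
i=54 'c': node 1→1 (fail-walked)  → match P0@[54:54]
i=55 'a': node 1→0 (fail-walked)
i=56 'a': node 0→0
i=57 'd': node 0→2
i=58 'b': node 2→0 (fail-walked)
i=59 'c': node 0→1  → match P0@[59:59]
i=60 'd': node 1→2 (fail-walked)
i=61 'a': node 2→0 (fail-walked)
i=62 'd': node 0→2
i=63 'b': node 2→0 (fail-walked)
i=64 'd': node 0→2
i=65 'c': node 2→3  → match P0@[65:65],P1@[64:65]
i=66 'b': node 3→0 (fail-walked)

All matches (sorted): [[2,0],[2,1],[6,0],[10,0],[11,0],[12,0],[16,0],[16,1],[17,0],[19,0],[19,1],[20,0],[22,0],[23,0],[25,0],[26,0],[28,0],[28,1],[31,0],[31,1],[32,0],[33,0],[34,0],[36,0],[36,1],[37,0],[38,0],[41,0],[41,1],[44,0],[44,1],[46,0],[46,1],[51,0],[51,1],[53,0],[54,0],[59,0],[65,0],[65,1]]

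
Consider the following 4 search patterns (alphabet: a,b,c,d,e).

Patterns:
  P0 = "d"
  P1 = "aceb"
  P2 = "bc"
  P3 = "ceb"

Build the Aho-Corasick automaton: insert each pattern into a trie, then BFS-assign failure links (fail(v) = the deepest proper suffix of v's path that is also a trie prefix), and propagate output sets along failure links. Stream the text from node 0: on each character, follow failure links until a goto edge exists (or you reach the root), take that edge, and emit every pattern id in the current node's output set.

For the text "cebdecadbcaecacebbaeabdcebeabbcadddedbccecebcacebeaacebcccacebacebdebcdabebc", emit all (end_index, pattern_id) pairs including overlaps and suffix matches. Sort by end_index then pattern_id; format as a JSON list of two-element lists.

Build:
Trie nodes:
  0='ε' goto a→2 b→6 c→8 d→1
  1='d' goto ·  ←P0
  2='a' goto c→3
  3='ac' goto e→4
  4='ace' goto b→5
  5='aceb' goto ·  ←P1
  6='b' goto c→7
  7='bc' goto ·  ←P2
  8='c' goto e→9
  9='ce' goto b→10
  10='ceb' goto ·  ←P3

Failure links (BFS by depth):
  fail(1) 'd': from fail(0)=0 chase 'd': 0 ⇒ 0;  out={0}∪out(0)={0}
  fail(2) 'a': from fail(0)=0 chase 'a': 0 ⇒ 0;  out=∅∪out(0)=∅
  fail(6) 'b': from fail(0)=0 chase 'b': 0 ⇒ 0;  out=∅∪out(0)=∅
  fail(8) 'c': from fail(0)=0 chase 'c': 0 ⇒ 0;  out=∅∪out(0)=∅
  fail(3) 'ac': from fail(2)=0 chase 'c': 0 ⇒ 8;  out=∅∪out(8)=∅
  fail(7) 'bc': from fail(6)=0 chase 'c': 0 ⇒ 8;  out={2}∪out(8)={2}
  fail(9) 'ce': from fail(8)=0 chase 'e': 0 ⇒ 0;  out=∅∪out(0)=∅
  fail(4) 'ace': from fail(3)=8 chase 'e': 8 ⇒ 9;  out=∅∪out(9)=∅
  fail(10) 'ceb': from fail(9)=0 chase 'b': 0 ⇒ 6;  out={3}∪out(6)={3}
  fail(5) 'aceb': from fail(4)=9 chase 'b': 9 ⇒ 10;  out={1}∪out(10)={1,3}

Scan:
pos 0 'c': at 8
pos 1 'e': at 9
pos 2 'b': at 10  ** P3@[0:2]
pos 3 'd': at 1 (via fail)  ** P0@[3:3]
pos 4 'e': at 0 (via fail)
pos 5 'c': at 8
pos 6 'a': at 2 (via fail)
pos 7 'd': at 1 (via fail)  ** P0@[7:7]
pos 8 'b': at 6 (via fail)
pos 9 'c': at 7  ** P2@[8:9]
pos 10 'a': at 2 (via fail)
pos 11 'e': at 0 (via fail)
pos 12 'c': at 8
pos 13 'a': at 2 (via fail)
pos 14 'c': at 3
pos 15 'e': at 4
pos 16 'b': at 5  ** P1@[13:16],P3@[14:16]
pos 17 'b': at 6 (via fail)
pos 18 'a': at 2 (via fail)
pos 19 'e': at 0 (via fail)
pos 20 'a': at 2
pos 21 'b': at 6 (via fail)
pos 22 'd': at 1 (via fail)  ** P0@[22:22]
pos 23 'c': at 8 (via fail)
pos 24 'e': at 9
pos 25 'b': at 10  ** P3@[23:25]
pos 26 'e': at 0 (via fail)
pos 27 'a': at 2
pos 28 'b': at 6 (via fail)
pos 29 'b': at 6 (via fail)
pos 30 'c': at 7  ** P2@[29:30]
pos 31 'a': at 2 (via fail)
pos 32 'd': at 1 (via fail)  ** P0@[32:32]
pos 33 'd': at 1 (via fail)  ** P0@[33:33]
pos 34 'd': at 1 (via fail)  ** P0@[34:34]
pos 35 'e': at 0 (via fail)
pos 36 'd': at 1  ** P0@[36:36]
pos 37 'b': at 6 (via fail)
pos 38 'c': at 7  ** P2@[37:38]
pos 39 'c': at 8 (via fail)
pos 40 'e': at 9
pos 41 'c': at 8 (via fail)
pos 42 'e': at 9
pos 43 'b': at 10  ** P3@[41:43]
pos 44 'c': at 7 (via fail)  ** P2@[43:44]
pos 45 'a': at 2 (via fail)
pos 46 'c': at 3
pos 47 'e': at 4
pos 48 'b': at 5  ** P1@[45:48],P3@[46:48]
pos 49 'e': at 0 (via fail)
pos 50 'a': at 2
pos 51 'a': at 2 (via fail)
pos 52 'c': at 3
pos 53 'e': at 4
pos 54 'b': at 5  ** P1@[51:54],P3@[52:54]
pos 55 'c': at 7 (via fail)  ** P2@[54:55]
pos 56 'c': at 8 (via fail)
pos 57 'c': at 8 (via fail)
pos 58 'a': at 2 (via fail)
pos 59 'c': at 3
pos 60 'e': at 4
pos 61 'b': at 5  ** P1@[58:61],P3@[59:61]
pos 62 'a': at 2 (via fail)
pos 63 'c': at 3
pos 64 'e': at 4
pos 65 'b': at 5  ** P1@[62:65],P3@[63:65]
pos 66 'd': at 1 (via fail)  ** P0@[66:66]
pos 67 'e': at 0 (via fail)
pos 68 'b': at 6
pos 69 'c': at 7  ** P2@[68:69]
pos 70 'd': at 1 (via fail)  ** P0@[70:70]
pos 71 'a': at 2 (via fail)
pos 72 'b': at 6 (via fail)
pos 73 'e': at 0 (via fail)
pos 74 'b': at 6
pos 75 'c': at 7  ** P2@[74:75]

All matches (sorted): [[2,3],[3,0],[7,0],[9,2],[16,1],[16,3],[22,0],[25,3],[30,2],[32,0],[33,0],[34,0],[36,0],[38,2],[43,3],[44,2],[48,1],[48,3],[54,1],[54,3],[55,2],[61,1],[61,3],[65,1],[65,3],[66,0],[69,2],[70,0],[75,2]]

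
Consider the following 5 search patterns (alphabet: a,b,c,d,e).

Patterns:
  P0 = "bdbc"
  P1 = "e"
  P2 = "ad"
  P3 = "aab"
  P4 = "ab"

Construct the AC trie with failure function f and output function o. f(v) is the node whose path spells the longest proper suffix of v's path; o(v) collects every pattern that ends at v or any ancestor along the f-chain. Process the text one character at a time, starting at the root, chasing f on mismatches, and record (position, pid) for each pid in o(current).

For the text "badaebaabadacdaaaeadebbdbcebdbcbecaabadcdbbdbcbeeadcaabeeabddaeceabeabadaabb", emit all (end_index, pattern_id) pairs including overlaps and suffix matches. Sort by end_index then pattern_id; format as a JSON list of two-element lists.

Build automaton:
Trie nodes:
  0='ε' goto a→6 b→1 e→5
  1='b' goto d→2
  2='bd' goto b→3
  3='bdb' goto c→4
  4='bdbc' goto ·  ←P0
  5='e' goto ·  ←P1
  6='a' goto a→8 b→10 d→7
  7='ad' goto ·  ←P2
  8='aa' goto b→9
  9='aab' goto ·  ←P3
  10='ab' goto ·  ←P4

BFS fail/out derivation:
  n1('b'): parent n0 fail=0; on 'b' 0 → fail=0;  out ∅∪∅=∅
  n5('e'): parent n0 fail=0; on 'e' 0 → fail=0;  out {1}∪∅={1}
  n6('a'): parent n0 fail=0; on 'a' 0 → fail=0;  out ∅∪∅=∅
  n2('bd'): parent n1 fail=0; on 'd' 0 → fail=0;  out ∅∪∅=∅
  n7('ad'): parent n6 fail=0; on 'd' 0 → fail=0;  out {2}∪∅={2}
  n8('aa'): parent n6 fail=0; on 'a' 0 → fail=6;  out ∅∪∅=∅
  n10('ab'): parent n6 fail=0; on 'b' 0 → fail=1;  out {4}∪∅={4}
  n3('bdb'): parent n2 fail=0; on 'b' 0 → fail=1;  out ∅∪∅=∅
  n9('aab'): parent n8 fail=6; on 'b' 6 → fail=10;  out {3}∪{4}={3,4}
  n4('bdbc'): parent n3 fail=1; on 'c' 1→0 → fail=0;  out {0}∪∅={0}

Scan:
[0] read 'b'  n0⇒n1
[1] read 'a'  n1⇒n6 (fail-walked)
[2] read 'd'  n6⇒n7  ** P2@[1:2]
[3] read 'a'  n7⇒n6 (fail-walked)
[4] read 'e'  n6⇒n5 (fail-walked)  ** P1@[4:4]
[5] read 'b'  n5⇒n1 (fail-walked)
[6] read 'a'  n1⇒n6 (fail-walked)
[7] read 'a'  n6⇒n8
[8] read 'b'  n8⇒n9  ** P3@[6:8],P4@[7:8]
[9] read 'a'  n9⇒n6 (fail-walked)
[10] read 'd'  n6⇒n7  ** P2@[9:10]
[11] read 'a'  n7⇒n6 (fail-walked)
[12] read 'c'  n6⇒n0 (fail-walked)
[13] read 'd'  n0⇒n0
[14] read 'a'  n0⇒n6
[15] read 'a'  n6⇒n8
[16] read 'a'  n8⇒n8 (fail-walked)
[17] read 'e'  n8⇒n5 (fail-walked)  ** P1@[17:17]
[18] read 'a'  n5⇒n6 (fail-walked)
[19] read 'd'  n6⇒n7  ** P2@[18:19]
[20] read 'e'  n7⇒n5 (fail-walked)  ** P1@[20:20]
[21] read 'b'  n5⇒n1 (fail-walked)
[22] read 'b'  n1⇒n1 (fail-walked)
[23] read 'd'  n1⇒n2
[24] read 'b'  n2⇒n3
[25] read 'c'  n3⇒n4  ** P0@[22:25]
[26] read 'e'  n4⇒n5 (fail-walked)  ** P1@[26:26]
[27] read 'b'  n5⇒n1 (fail-walked)
[28] read 'd'  n1⇒n2
[29] read 'b'  n2⇒n3
[30] read 'c'  n3⇒n4  ** P0@[27:30]
[31] read 'b'  n4⇒n1 (fail-walked)
[32] read 'e'  n1⇒n5 (fail-walked)  ** P1@[32:32]
[33] read 'c'  n5⇒n0 (fail-walked)
[34] read 'a'  n0⇒n6
[35] read 'a'  n6⇒n8
[36] read 'b'  n8⇒n9  ** P3@[34:36],P4@[35:36]
[37] read 'a'  n9⇒n6 (fail-walked)
[38] read 'd'  n6⇒n7  ** P2@[37:38]
[39] read 'c'  n7⇒n0 (fail-walked)
[40] read 'd'  n0⇒n0
[41] read 'b'  n0⇒n1
[42] read 'b'  n1⇒n1 (fail-walked)
[43] read 'd'  n1⇒n2
[44] read 'b'  n2⇒n3
[45] read 'c'  n3⇒n4  ** P0@[42:45]
[46] read 'b'  n4⇒n1 (fail-walked)
[47] read 'e'  n1⇒n5 (fail-walked)  ** P1@[47:47]
[48] read 'e'  n5⇒n5 (fail-walked)  ** P1@[48:48]
[49] read 'a'  n5⇒n6 (fail-walked)
[50] read 'd'  n6⇒n7  ** P2@[49:50]
[51] read 'c'  n7⇒n0 (fail-walked)
[52] read 'a'  n0⇒n6
[53] read 'a'  n6⇒n8
[54] read 'b'  n8⇒n9  ** P3@[52:54],P4@[53:54]
[55] read 'e'  n9⇒n5 (fail-walked)  ** P1@[55:55]
[56] read 'e'  n5⇒n5 (fail-walked)  ** P1@[56:56]
[57] read 'a'  n5⇒n6 (fail-walked)
[58] read 'b'  n6⇒n10  ** P4@[57:58]
[59] read 'd'  n10⇒n2 (fail-walked)
[60] read 'd'  n2⇒n0 (fail-walked)
[61] read 'a'  n0⇒n6
[62] read 'e'  n6⇒n5 (fail-walked)  ** P1@[62:62]
[63] read 'c'  n5⇒n0 (fail-walked)
[64] read 'e'  n0⇒n5  ** P1@[64:64]
[65] read 'a'  n5⇒n6 (fail-walked)
[66] read 'b'  n6⇒n10  ** P4@[65:66]
[67] read 'e'  n10⇒n5 (fail-walked)  ** P1@[67:67]
[68] read 'a'  n5⇒n6 (fail-walked)
[69] read 'b'  n6⇒n10  ** P4@[68:69]
[70] read 'a'  n10⇒n6 (fail-walked)
[71] read 'd'  n6⇒n7  ** P2@[70:71]
[72] read 'a'  n7⇒n6 (fail-walked)
[73] read 'a'  n6⇒n8
[74] read 'b'  n8⇒n9  ** P3@[72:74],P4@[73:74]
[75] read 'b'  n9⇒n1 (fail-walked)

Result: [[2,2],[4,1],[8,3],[8,4],[10,2],[17,1],[19,2],[20,1],[25,0],[26,1],[30,0],[32,1],[36,3],[36,4],[38,2],[45,0],[47,1],[48,1],[50,2],[54,3],[54,4],[55,1],[56,1],[58,4],[62,1],[64,1],[66,4],[67,1],[69,4],[71,2],[74,3],[74,4]]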